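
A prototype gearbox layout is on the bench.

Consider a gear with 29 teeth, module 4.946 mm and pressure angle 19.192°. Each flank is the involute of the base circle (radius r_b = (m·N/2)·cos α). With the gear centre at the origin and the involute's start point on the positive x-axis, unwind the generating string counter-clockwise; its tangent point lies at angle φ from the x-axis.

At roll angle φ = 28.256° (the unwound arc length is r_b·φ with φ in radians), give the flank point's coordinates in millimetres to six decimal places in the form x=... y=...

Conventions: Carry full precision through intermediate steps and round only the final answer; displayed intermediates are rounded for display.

class = single-mesh tooth geometry [base-circle involute, m = 4.946, 29T]
pitch radius r_p = m·N/2 = 4.946·29/2 = 71.717000
base radius r_b = r_p·cos α = 71.717000·cos 19.192° = 67.731133
roll angle φ = 28.256° = 0.49316023 rad
x = r_b·(cos φ + φ·sin φ) = 75.473417
y = r_b·(sin φ − φ·cos φ) = 2.642603

x=75.473417 y=2.642603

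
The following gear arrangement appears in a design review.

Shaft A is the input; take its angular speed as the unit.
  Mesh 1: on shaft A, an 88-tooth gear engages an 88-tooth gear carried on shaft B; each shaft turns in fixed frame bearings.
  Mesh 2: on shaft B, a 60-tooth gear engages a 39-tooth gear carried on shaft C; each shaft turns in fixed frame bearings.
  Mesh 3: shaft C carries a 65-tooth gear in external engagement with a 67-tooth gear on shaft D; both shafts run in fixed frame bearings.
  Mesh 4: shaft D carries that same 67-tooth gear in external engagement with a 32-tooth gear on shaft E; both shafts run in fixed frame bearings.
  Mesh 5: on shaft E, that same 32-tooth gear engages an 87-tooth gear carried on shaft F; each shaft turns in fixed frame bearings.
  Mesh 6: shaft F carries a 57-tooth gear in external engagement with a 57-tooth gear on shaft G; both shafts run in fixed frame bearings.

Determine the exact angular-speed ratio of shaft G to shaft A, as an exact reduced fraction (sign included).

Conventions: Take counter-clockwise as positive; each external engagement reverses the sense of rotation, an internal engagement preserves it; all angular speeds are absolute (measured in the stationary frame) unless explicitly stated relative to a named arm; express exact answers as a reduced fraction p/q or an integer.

100/87

class = fixed-axis compound train [6 meshes; 6 ratios multiply, 6 sense flips]
mesh 1 [88T→88T]: running ratio 1, sense −
mesh 2 [60T→39T]: running ratio 20/13, sense +
mesh 3 [65T→67T]: running ratio 100/67, sense −
mesh 4 [67T→32T]: running ratio 25/8, sense +
mesh 5 [32T→87T]: running ratio 100/87, sense −
mesh 6 [57T→57T]: running ratio 100/87, sense +
ω_out/ω_in = 100/87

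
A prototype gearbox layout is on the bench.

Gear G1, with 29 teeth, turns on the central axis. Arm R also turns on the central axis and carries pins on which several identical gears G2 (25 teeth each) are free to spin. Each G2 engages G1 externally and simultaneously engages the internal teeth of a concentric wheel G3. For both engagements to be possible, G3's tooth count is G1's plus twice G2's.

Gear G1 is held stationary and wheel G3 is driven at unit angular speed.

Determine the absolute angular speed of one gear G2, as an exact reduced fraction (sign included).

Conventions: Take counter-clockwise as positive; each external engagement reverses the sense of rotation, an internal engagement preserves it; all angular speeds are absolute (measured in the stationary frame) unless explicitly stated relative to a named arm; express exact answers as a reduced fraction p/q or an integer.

planetary set (29T centre, 25T on arm, 79T internal) — Willis relation
ring teeth: 29 + 2·25 = 79
29(ω_sun−ω_arm) = −79(ω_ring−ω_arm),  ω_sun = 0, ω_ring = 1
29(0−ω_arm) = −79(1−ω_arm)  ⇒  108·ω_arm = 79  ⇒  ω_arm = 79/108
sun–planet mesh: 29·(0−79/108) = −25·(ω_p−ω_arm)  ⇒  ω_p−ω_arm = 2291/2700
ω_p = 79/108 + 2291/2700 = 79/50
exact speed ratio = 79/50

79/50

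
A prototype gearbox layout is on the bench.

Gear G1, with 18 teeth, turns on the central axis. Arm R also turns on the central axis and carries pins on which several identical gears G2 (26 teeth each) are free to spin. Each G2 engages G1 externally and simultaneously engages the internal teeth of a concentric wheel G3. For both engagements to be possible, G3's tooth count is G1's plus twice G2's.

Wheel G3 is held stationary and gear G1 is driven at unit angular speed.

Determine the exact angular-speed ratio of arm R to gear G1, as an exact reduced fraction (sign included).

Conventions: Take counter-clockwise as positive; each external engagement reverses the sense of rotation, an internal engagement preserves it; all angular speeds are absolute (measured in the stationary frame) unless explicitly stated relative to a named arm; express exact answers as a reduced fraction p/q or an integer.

9/44

class = planetary set [G3 = 18+2·26 = 70; Willis about the carrier]
ring teeth: 18 + 2·26 = 70
18(ω_sun−ω_arm) = −70(ω_ring−ω_arm),  ω_ring = 0, ω_sun = 1
18(1−ω_arm) = −70(0−ω_arm)  ⇒  88·ω_arm = 18  ⇒  ω_arm = 9/44
ω_out/ω_in = 9/44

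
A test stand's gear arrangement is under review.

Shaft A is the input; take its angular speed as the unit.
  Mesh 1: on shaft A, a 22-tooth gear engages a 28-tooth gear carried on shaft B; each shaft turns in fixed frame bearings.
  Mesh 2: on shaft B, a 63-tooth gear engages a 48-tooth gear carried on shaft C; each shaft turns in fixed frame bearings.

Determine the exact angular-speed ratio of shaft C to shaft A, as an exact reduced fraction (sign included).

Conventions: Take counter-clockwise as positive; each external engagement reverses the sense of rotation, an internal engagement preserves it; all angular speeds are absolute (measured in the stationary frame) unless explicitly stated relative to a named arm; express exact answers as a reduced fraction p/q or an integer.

class = fixed-axis compound train [2 meshes; 2 ratios multiply, 2 sense flips]
mesh 1 [22T→28T]: running ratio 11/14, sense −
mesh 2 [63T→48T]: running ratio 33/32, sense +
ω_out/ω_in = 33/32

33/32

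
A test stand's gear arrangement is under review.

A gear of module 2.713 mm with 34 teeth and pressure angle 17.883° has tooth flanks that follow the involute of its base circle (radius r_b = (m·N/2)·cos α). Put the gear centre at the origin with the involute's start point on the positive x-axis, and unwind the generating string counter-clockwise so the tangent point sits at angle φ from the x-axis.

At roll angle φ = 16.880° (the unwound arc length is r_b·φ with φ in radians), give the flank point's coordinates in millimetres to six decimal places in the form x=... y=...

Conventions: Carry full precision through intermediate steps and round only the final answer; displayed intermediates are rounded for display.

topology: single-mesh involute geometry — m = 2.713, N = 34
pitch radius r_p = m·N/2 = 2.713·34/2 = 46.121000
base radius r_b = r_p·cos α = 46.121000·cos 17.883° = 43.892690
roll angle φ = 16.880° = 0.29461158 rad
x = r_b·(cos φ + φ·sin φ) = 45.756410
y = r_b·(sin φ − φ·cos φ) = 0.370891

x=45.756410 y=0.370891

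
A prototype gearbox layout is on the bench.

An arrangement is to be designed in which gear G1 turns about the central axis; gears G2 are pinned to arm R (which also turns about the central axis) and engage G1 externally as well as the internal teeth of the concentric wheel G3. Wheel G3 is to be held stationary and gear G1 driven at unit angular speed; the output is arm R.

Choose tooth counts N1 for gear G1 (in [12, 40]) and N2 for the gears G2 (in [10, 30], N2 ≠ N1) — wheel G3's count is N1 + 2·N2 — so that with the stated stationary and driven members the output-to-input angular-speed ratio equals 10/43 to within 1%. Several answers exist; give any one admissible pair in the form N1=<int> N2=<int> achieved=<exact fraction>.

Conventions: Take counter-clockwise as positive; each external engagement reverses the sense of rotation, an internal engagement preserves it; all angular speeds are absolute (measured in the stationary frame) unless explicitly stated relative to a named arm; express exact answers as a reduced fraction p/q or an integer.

N1=20 N2=23 achieved=10/43

topology: planetary set — design target 10/43, arm = carrier (Willis)
Willis with ω_ring = 0: ω_arm/ω_sun = N1/(N1+N3); set equal to 10/43  ⇒  N3/N1 = 1/(10/43) − 1 = 33/10
N3 = N1 + 2·N2  ⇒  N2/N1 = (N3/N1 − 1)/2 = (33/10 − 1)/2 = 23/20
smallest multiple with N1 ≥ 12 and N2 ≥ 10: k = 1  ⇒  N1 = 1·20 = 20, N2 = 1·23 = 23 (N1 ≤ 40, N2 ≤ 30, N2 ≠ N1 ✓), N3 = 20 + 2·23 = 66
check: N1/(N1+N3) with N1 = 20, N3 = 66 gives 10/43; |achieved − target| = 0 ≤ 1/430 ✓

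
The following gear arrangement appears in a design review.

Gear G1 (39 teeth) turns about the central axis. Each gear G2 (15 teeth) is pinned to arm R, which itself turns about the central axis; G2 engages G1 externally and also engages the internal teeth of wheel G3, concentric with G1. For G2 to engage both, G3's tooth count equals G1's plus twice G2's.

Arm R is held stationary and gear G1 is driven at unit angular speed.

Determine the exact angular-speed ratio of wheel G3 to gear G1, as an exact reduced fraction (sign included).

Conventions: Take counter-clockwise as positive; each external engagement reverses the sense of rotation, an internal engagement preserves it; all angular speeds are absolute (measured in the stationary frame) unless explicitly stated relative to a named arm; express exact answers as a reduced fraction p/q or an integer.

-13/23

class = planetary set [G3 = 39+2·15 = 69; Willis about the carrier]
ring teeth: 39 + 2·15 = 69
39(ω_sun−ω_arm) = −69(ω_ring−ω_arm),  ω_arm = 0, ω_sun = 1
ω_ring = 0 − (39/69)(1−0) = -13/23
ω_out/ω_in = -13/23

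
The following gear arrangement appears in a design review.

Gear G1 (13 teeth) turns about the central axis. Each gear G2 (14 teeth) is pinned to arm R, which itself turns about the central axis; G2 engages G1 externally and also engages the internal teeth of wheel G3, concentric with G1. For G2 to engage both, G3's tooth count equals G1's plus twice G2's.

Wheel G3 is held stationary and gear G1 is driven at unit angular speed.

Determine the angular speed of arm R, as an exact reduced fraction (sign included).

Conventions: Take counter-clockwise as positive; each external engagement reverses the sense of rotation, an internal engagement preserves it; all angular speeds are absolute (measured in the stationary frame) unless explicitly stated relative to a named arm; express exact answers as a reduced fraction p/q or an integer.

13/54

class = planetary set [G3 = 13+2·14 = 41; Willis about the carrier]
ring teeth: 13 + 2·14 = 41
13(ω_sun−ω_arm) = −41(ω_ring−ω_arm),  ω_ring = 0, ω_sun = 1
13(1−ω_arm) = −41(0−ω_arm)  ⇒  54·ω_arm = 13  ⇒  ω_arm = 13/54
exact speed ratio = 13/54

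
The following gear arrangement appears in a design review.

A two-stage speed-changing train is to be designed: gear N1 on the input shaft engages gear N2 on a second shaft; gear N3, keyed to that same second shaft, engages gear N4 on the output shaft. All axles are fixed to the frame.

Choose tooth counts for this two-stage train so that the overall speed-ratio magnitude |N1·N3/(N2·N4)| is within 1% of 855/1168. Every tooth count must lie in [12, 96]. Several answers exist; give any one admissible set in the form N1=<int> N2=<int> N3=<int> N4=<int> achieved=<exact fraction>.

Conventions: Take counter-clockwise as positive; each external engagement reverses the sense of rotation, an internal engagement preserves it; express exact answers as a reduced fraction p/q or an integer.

topology: fixed-axis compound train — 2 stages, target 855/1168
target = 855/1168 in lowest terms: an exact hit needs N1·N3 = k·855 and N2·N4 = k·1168 for one integer k, every count in [12, 96]; additionally prefer no 1:1 stage (N1 ≠ N2, N3 ≠ N4)
k = 1: N1·N3 = 855 = 15·57, N2·N4 = 1168 = 16·73
achieved = 15·57/(16·73) = 855/1168; |achieved − target| = 0 ≤ 171/23360 ✓

N1=15 N2=16 N3=57 N4=73 achieved=855/1168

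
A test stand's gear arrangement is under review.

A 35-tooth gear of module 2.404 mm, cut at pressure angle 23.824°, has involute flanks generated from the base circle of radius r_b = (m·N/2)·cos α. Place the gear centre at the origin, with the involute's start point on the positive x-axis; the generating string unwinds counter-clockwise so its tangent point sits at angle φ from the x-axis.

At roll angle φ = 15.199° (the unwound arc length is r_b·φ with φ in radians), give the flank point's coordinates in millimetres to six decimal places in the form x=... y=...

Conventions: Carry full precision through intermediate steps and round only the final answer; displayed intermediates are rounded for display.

x=39.815604 y=0.237789

single-mesh involute tooth geometry (35T wheel at module 2.404)
pitch radius r_p = m·N/2 = 2.404·35/2 = 42.070000
base radius r_b = r_p·cos α = 42.070000·cos 23.824° = 38.485238
roll angle φ = 15.199° = 0.26527259 rad
x = r_b·(cos φ + φ·sin φ) = 39.815604
y = r_b·(sin φ − φ·cos φ) = 0.237789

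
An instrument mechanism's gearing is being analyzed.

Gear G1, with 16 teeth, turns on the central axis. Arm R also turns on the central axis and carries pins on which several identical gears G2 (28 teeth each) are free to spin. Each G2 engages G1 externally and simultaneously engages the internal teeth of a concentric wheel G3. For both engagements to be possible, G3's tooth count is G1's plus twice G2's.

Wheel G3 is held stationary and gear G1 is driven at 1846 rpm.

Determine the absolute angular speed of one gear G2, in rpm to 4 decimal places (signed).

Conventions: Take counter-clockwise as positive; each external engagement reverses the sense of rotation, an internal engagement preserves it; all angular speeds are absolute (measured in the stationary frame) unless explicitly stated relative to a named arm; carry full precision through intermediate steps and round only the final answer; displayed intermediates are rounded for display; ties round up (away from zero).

-527.4286 rpm

topology: planetary set — G1 16T / G2 28T / G3 72T, arm = carrier (Willis)
normalise by the input: solve with ω_sun = 1, then scale by 1846 rpm
ring teeth: 16 + 2·28 = 72
16(ω_sun−ω_arm) = −72(ω_ring−ω_arm),  ω_ring = 0, ω_sun = 1
16(1−ω_arm) = −72(0−ω_arm)  ⇒  88·ω_arm = 16  ⇒  ω_arm = 2/11
sun–planet mesh: 16·(1−2/11) = −28·(ω_p−ω_arm)  ⇒  ω_p−ω_arm = -36/77
ω_p = 2/11 − 36/77 = -2/7
scale: ω_p = -2/7 × 1846 rpm = -527.4286 rpm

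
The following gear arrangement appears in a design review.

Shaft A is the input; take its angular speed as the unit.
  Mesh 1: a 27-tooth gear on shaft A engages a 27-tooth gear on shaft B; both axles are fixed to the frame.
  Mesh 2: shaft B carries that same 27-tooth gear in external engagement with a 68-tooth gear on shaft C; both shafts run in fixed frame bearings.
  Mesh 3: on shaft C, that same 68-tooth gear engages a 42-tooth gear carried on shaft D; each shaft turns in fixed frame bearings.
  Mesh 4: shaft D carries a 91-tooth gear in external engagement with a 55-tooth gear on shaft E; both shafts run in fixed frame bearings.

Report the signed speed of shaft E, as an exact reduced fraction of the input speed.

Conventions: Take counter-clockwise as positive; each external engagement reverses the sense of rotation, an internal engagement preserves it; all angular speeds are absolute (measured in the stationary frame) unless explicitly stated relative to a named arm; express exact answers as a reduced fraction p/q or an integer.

117/110

4-mesh fixed-axis compound train (all bearings frame-fixed)
mesh 1 [27T→27T]: |ω|/ω_in = 1×27/27 = 1, sense flips to −
mesh 2 [27T→68T]: |ω|/ω_in = 1×27/68 = 27/68, sense flips to +
mesh 3 [68T→42T]: |ω|/ω_in = (27/68)×68/42 = 9/14, sense flips to −
mesh 4 [91T→55T]: |ω|/ω_in = (9/14)×91/55 = 117/110, sense flips to +
signed output speed (× input speed) = 117/110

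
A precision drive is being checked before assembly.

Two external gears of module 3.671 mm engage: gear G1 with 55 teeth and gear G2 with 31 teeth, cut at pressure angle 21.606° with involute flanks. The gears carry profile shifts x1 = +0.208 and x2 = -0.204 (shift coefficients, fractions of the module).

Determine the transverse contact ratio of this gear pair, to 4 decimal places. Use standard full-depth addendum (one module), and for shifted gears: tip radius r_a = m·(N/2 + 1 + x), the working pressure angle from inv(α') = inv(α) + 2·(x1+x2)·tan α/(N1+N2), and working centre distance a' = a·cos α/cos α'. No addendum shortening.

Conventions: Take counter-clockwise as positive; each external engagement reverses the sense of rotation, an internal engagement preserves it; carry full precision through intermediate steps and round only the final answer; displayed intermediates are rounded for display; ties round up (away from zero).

class = single-mesh tooth geometry [involute pair 55T × 31T, m = 3.671]
base radii: r_b1 = 93.859368, r_b2 = 52.902553
tip radii: r_a1 = 105.387068, r_a2 = 59.822616
inv(α') = inv(21.606°) + 2·(+0.208-0.204)·tan α/(55+31) = 0.01899015  ⇒  α' = 21.61945°
a' = a·cos α / cos α' = 157.8530·cos 21.606°/cos 21.61945° = 157.867680
action lengths: √(r_a1²−r_b1²) = 47.925495, √(r_a2²−r_b2²) = 27.929648
base pitch p_b = π·m·cos α = 10.722469
CR = (47.925495 + 27.929648 − 157.867680·sin 21.61945°)/10.722469 = 1.649840
contact ratio ≈ 1.6498

1.6498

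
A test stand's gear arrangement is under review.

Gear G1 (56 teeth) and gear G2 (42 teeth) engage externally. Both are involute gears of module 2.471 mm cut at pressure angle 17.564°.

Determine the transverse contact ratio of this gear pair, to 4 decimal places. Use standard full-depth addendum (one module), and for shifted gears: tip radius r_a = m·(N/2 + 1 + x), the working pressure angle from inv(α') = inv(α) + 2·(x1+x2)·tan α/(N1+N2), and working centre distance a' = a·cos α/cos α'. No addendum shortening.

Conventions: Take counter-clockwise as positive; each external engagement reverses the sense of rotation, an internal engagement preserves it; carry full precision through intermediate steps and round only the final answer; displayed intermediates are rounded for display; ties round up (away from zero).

1.8909

class = single-mesh tooth geometry [involute pair 56T × 42T, m = 2.471]
base radii: r_b1 = 65.962488, r_b2 = 49.471866
tip radii: r_a1 = 71.659000, r_a2 = 54.362000
no profile shift: α' = α, a' = a
action lengths: √(r_a1²−r_b1²) = 27.999331, √(r_a2²−r_b2²) = 22.533565
base pitch p_b = π·m·cos α = 7.400974
CR = (27.999331 + 22.533565 − 121.079000·sin 17.56400°)/7.400974 = 1.890937
contact ratio ≈ 1.8909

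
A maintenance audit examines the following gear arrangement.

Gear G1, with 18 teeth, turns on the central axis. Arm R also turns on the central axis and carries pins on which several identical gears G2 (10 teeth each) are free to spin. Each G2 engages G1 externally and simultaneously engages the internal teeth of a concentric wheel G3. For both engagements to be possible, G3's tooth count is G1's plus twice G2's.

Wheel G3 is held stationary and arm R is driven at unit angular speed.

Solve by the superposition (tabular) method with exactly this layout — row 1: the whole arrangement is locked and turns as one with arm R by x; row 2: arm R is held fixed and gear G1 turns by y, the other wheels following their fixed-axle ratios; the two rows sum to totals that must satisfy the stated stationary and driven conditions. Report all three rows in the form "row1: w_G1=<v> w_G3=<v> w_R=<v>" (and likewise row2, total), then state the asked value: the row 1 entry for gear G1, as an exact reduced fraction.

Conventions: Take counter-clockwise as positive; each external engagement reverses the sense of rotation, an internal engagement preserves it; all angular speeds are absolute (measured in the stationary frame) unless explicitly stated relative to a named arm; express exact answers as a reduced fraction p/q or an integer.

row1: w_G1=1 w_G3=1 w_R=1
row2: w_G1=19/9 w_G3=-1 w_R=0
total: w_G1=28/9 w_G3=0 w_R=1
asked value: 1

planetary set (18T centre, 10T on arm, 38T internal) — Willis relation
row 1 — lock + rotate with arm: ω_sun = ω_ring = ω_arm = x
row 2: sun turns y, ring = −(18/38)·y, arm 0
boundary: total ω_ring = x − (18/38)·y = 0 and total ω_arm = x = 1  ⇒  y = 19/9, x = 1
row 2 ring = −(18/38)·19/9 = -1
totals (row 1 + row 2): sun 1 + 19/9 = 28/9, ring 1 + (-1) = 0, arm 1 + 0 = 1
asked cell (row1, sun) = 1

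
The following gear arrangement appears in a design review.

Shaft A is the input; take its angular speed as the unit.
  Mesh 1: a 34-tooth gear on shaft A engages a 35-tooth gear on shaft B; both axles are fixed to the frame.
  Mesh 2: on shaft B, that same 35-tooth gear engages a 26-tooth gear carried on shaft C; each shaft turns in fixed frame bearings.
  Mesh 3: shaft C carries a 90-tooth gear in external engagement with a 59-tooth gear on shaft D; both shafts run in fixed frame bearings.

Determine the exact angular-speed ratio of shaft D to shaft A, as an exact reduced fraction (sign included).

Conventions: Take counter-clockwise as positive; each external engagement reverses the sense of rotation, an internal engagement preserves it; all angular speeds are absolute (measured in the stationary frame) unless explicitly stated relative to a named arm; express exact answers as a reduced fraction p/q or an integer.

-1530/767

class = fixed-axis compound train [3 meshes; 3 ratios multiply, 3 sense flips]
mesh 1 [34T→35T]: running ratio 34/35, sense −
mesh 2 [35T→26T]: running ratio 17/13, sense +
mesh 3 [90T→59T]: running ratio 1530/767, sense −
ω_out/ω_in = -1530/767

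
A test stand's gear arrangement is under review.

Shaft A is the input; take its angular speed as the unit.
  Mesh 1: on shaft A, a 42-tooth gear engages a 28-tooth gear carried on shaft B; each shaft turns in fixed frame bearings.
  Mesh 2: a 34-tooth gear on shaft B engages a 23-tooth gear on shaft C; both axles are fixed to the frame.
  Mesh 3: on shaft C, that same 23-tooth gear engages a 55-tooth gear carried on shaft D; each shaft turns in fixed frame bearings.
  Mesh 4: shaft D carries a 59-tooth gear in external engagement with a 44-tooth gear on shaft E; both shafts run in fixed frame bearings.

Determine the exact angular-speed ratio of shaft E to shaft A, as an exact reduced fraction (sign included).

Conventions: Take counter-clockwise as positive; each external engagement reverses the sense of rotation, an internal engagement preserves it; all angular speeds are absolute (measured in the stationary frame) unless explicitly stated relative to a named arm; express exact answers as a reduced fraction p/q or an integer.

class = fixed-axis compound train [4 meshes; 4 ratios multiply, 4 sense flips]
mesh 1 [42T→28T]: running ratio 3/2, sense −
mesh 2 [34T→23T]: running ratio 51/23, sense +
mesh 3 [23T→55T]: running ratio 51/55, sense −
mesh 4 [59T→44T]: running ratio 3009/2420, sense +
ω_out/ω_in = 3009/2420

3009/2420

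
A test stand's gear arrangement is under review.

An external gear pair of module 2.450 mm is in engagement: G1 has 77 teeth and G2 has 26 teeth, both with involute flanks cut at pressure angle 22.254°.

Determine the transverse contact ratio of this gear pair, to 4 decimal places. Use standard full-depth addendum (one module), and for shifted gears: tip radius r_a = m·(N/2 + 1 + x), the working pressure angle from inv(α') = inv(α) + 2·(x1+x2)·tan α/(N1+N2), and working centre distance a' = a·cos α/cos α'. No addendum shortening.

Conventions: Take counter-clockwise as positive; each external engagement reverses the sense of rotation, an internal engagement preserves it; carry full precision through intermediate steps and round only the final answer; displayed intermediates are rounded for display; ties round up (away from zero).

recognized (one external pair, fixed centres): single-mesh tooth geometry, m = 2.450, N1 = 77, N2 = 26
base radii: r_b1 = 87.299114, r_b2 = 29.477623
tip radii: r_a1 = 96.775000, r_a2 = 34.300000
no profile shift: α' = α, a' = a
action lengths: √(r_a1²−r_b1²) = 41.764402, √(r_a2²−r_b2²) = 17.537381
base pitch p_b = π·m·cos α = 7.123591
CR = (41.764402 + 17.537381 − 126.175000·sin 22.25400°)/7.123591 = 1.616831
contact ratio ≈ 1.6168

1.6168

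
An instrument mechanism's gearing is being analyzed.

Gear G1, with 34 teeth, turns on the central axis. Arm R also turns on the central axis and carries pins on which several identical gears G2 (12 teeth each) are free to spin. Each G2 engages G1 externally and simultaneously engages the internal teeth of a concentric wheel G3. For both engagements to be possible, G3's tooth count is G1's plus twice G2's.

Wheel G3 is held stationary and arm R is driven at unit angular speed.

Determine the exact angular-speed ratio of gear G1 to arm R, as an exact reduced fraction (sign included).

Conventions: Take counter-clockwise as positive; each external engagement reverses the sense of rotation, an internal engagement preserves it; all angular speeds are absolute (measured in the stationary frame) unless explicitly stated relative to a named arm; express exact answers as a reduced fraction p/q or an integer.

recognized (axles ride arm R): planetary set, 34/12/58 teeth
ring teeth: 34 + 2·12 = 58
34(ω_sun−ω_arm) = −58(ω_ring−ω_arm),  ω_ring = 0, ω_arm = 1
ω_sun = 1 − (58/34)(0−1) = 46/17
ω_out/ω_in = 46/17

46/17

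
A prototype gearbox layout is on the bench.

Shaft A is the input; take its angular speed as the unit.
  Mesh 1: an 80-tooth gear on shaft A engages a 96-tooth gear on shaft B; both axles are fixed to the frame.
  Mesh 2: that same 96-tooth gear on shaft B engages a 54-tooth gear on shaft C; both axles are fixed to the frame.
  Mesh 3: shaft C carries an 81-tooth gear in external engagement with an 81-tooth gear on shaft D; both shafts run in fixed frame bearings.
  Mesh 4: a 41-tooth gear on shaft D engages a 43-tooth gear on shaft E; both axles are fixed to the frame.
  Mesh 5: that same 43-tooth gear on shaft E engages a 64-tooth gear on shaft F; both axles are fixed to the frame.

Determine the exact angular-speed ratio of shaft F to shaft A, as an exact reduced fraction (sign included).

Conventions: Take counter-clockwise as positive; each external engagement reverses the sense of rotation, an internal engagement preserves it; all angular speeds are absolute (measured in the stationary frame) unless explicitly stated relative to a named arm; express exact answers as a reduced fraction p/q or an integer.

-205/216

class = fixed-axis compound train [5 meshes; 5 ratios multiply, 5 sense flips]
mesh 1 [80T→96T]: running ratio 5/6, sense −
mesh 2 [96T→54T]: running ratio 40/27, sense +
mesh 3 [81T→81T]: running ratio 40/27, sense −
mesh 4 [41T→43T]: running ratio 1640/1161, sense +
mesh 5 [43T→64T]: running ratio 205/216, sense −
ω_out/ω_in = -205/216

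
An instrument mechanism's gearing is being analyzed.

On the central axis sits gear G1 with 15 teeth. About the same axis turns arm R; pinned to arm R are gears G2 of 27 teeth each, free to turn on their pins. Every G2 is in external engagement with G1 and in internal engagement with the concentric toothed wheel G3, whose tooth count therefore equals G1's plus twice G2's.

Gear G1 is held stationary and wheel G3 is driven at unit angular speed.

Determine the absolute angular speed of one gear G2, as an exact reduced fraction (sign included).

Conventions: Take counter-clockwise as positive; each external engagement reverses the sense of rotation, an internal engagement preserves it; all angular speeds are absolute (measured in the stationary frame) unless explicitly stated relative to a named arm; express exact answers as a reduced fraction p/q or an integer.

23/18

topology: planetary set — G1 15T / G2 27T / G3 69T, arm = carrier (Willis)
ring teeth: 15 + 2·27 = 69
15(ω_sun−ω_arm) = −69(ω_ring−ω_arm),  ω_sun = 0, ω_ring = 1
15(0−ω_arm) = −69(1−ω_arm)  ⇒  84·ω_arm = 69  ⇒  ω_arm = 23/28
sun–planet mesh: 15·(0−23/28) = −27·(ω_p−ω_arm)  ⇒  ω_p−ω_arm = 115/252
ω_p = 23/28 + 115/252 = 23/18
exact speed ratio = 23/18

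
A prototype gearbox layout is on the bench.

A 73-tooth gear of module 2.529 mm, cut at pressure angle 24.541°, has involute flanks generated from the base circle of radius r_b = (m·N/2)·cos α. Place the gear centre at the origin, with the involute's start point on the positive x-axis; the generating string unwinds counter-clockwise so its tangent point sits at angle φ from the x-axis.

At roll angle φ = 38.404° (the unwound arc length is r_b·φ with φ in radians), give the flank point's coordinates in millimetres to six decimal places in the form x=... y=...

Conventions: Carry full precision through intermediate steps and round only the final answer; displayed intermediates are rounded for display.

class = single-mesh tooth geometry [base-circle involute, m = 2.529, 73T]
pitch radius r_p = m·N/2 = 2.529·73/2 = 92.308500
base radius r_b = r_p·cos α = 92.308500·cos 24.541° = 83.969746
roll angle φ = 38.404° = 0.67027625 rad
x = r_b·(cos φ + φ·sin φ) = 100.765993
y = r_b·(sin φ − φ·cos φ) = 8.056095

x=100.765993 y=8.056095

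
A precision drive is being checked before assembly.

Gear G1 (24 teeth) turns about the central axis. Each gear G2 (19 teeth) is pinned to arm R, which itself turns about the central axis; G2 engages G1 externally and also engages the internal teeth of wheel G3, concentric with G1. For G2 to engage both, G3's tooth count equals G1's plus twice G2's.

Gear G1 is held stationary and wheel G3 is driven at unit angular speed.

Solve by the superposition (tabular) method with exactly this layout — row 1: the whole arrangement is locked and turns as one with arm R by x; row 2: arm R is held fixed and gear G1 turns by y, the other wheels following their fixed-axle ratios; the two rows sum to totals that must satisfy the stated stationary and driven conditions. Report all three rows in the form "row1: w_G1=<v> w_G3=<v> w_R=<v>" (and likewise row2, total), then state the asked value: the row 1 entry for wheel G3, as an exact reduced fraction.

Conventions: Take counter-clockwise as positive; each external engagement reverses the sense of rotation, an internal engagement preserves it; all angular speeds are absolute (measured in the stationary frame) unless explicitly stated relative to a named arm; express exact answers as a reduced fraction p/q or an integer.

recognized (axles ride arm R): planetary set, 24/19/62 teeth
row 1: whole set turns with the arm by x
row 2 (arm held, sun turns y): ω_ring = −(24/62)·y, ω_arm = 0
boundary: total ω_sun = x + y = 0 and total ω_ring = x − (24/62)·y = 1  ⇒  y = -31/43, x = 31/43
row 2 ring = −(24/62)·(-31/43) = 12/43
totals (row 1 + row 2): sun 31/43 + (-31/43) = 0, ring 31/43 + 12/43 = 1, arm 31/43 + 0 = 31/43
asked cell (row1, ring) = 31/43

row1: w_G1=31/43 w_G3=31/43 w_R=31/43
row2: w_G1=-31/43 w_G3=12/43 w_R=0
total: w_G1=0 w_G3=1 w_R=31/43
asked value: 31/43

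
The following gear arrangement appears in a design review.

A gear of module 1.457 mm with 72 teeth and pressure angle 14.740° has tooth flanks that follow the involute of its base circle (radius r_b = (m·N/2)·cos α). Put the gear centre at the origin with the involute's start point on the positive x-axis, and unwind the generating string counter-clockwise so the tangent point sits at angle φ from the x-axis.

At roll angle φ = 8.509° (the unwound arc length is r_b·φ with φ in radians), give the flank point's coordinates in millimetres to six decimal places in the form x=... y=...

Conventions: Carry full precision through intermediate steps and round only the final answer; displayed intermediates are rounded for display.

x=51.282128 y=0.055261

recognized (one wheel, involute flank): single-mesh tooth geometry, m = 1.457, N = 72
pitch radius r_p = m·N/2 = 1.457·72/2 = 52.452000
base radius r_b = r_p·cos α = 52.452000·cos 14.740° = 50.725824
roll angle φ = 8.509° = 0.14851007 rad
x = r_b·(cos φ + φ·sin φ) = 51.282128
y = r_b·(sin φ − φ·cos φ) = 0.055261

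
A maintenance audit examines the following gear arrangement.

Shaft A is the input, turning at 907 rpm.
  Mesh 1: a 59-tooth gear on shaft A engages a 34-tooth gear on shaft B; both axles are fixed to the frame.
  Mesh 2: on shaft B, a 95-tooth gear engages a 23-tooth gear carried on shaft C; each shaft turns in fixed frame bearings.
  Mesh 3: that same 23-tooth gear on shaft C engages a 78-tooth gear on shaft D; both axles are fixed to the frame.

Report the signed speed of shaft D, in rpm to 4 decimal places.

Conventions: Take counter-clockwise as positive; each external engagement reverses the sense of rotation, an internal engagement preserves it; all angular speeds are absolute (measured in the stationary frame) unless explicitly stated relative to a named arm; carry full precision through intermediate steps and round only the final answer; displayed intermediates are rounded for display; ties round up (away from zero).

3-mesh fixed-axis compound train (all bearings frame-fixed)
mesh 1 [59T→34T]: ω = 907.0000×59/34 = 1573.9118 rpm, sense flips to −
mesh 2 [95T→23T]: ω = 1573.9118×95/23 = 6500.9399 rpm, sense flips to +
mesh 3 [23T→78T]: ω = 6500.9399×23/78 = 1916.9438 rpm, sense flips to −
signed output speed = -1916.9438 rpm

-1916.9438 rpm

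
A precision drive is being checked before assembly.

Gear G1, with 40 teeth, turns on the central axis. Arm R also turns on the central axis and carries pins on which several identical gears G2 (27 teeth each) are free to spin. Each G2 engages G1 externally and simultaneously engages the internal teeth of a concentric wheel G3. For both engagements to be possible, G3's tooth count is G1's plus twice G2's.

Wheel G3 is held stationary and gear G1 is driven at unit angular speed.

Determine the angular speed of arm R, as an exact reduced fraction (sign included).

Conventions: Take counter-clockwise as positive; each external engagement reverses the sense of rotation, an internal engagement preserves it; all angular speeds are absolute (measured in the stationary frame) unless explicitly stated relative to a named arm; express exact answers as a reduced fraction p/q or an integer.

recognized (axles ride arm R): planetary set, 40/27/94 teeth
ring teeth: 40 + 2·27 = 94
40(ω_sun−ω_arm) = −94(ω_ring−ω_arm),  ω_ring = 0, ω_sun = 1
40(1−ω_arm) = −94(0−ω_arm)  ⇒  134·ω_arm = 40  ⇒  ω_arm = 20/67
exact speed ratio = 20/67

20/67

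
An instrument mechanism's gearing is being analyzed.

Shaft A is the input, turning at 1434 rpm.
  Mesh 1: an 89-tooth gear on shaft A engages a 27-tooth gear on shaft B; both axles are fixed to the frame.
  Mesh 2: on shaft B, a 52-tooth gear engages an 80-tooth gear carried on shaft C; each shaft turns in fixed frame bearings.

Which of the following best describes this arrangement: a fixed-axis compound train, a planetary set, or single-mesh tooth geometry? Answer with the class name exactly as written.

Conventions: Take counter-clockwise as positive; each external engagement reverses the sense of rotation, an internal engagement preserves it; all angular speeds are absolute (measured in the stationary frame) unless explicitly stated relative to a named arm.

topology: fixed-axis compound train — 2 meshes, A→C
classification: fixed-axis compound train

fixed-axis compound train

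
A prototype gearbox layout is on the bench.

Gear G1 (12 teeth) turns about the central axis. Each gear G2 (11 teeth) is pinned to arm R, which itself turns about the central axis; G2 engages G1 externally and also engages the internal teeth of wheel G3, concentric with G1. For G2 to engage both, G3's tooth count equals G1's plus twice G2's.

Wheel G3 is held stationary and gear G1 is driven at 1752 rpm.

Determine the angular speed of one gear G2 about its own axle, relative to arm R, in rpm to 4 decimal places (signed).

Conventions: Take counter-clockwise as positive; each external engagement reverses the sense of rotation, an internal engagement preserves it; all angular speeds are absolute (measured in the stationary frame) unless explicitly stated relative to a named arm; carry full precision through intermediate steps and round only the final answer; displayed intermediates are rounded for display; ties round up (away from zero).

recognized (axles ride arm R): planetary set, 12/11/34 teeth
normalise by the input: solve with ω_sun = 1, then scale by 1752 rpm
ring teeth: 12 + 2·11 = 34
12(ω_sun−ω_arm) = −34(ω_ring−ω_arm),  ω_ring = 0, ω_sun = 1
12(1−ω_arm) = −34(0−ω_arm)  ⇒  46·ω_arm = 12  ⇒  ω_arm = 6/23
sun–planet mesh: 12·(1−6/23) = −11·(ω_p−ω_arm)  ⇒  ω_p−ω_arm = -204/253
scale: ω_p−ω_arm = -204/253 × 1752 rpm = -1412.6798 rpm

-1412.6798 rpm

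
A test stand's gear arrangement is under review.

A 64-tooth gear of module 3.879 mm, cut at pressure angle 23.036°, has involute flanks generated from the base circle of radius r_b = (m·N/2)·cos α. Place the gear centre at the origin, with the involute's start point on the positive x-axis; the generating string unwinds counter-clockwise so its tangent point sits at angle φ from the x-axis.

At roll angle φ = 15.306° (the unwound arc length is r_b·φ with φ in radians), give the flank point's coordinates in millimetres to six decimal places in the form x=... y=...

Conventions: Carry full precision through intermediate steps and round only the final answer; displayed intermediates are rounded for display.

single-mesh involute tooth geometry (64T wheel at module 3.879)
pitch radius r_p = m·N/2 = 3.879·64/2 = 124.128000
base radius r_b = r_p·cos α = 124.128000·cos 23.036° = 114.229930
roll angle φ = 15.306° = 0.26714010 rad
x = r_b·(cos φ + φ·sin φ) = 118.233442
y = r_b·(sin φ − φ·cos φ) = 0.720731

x=118.233442 y=0.720731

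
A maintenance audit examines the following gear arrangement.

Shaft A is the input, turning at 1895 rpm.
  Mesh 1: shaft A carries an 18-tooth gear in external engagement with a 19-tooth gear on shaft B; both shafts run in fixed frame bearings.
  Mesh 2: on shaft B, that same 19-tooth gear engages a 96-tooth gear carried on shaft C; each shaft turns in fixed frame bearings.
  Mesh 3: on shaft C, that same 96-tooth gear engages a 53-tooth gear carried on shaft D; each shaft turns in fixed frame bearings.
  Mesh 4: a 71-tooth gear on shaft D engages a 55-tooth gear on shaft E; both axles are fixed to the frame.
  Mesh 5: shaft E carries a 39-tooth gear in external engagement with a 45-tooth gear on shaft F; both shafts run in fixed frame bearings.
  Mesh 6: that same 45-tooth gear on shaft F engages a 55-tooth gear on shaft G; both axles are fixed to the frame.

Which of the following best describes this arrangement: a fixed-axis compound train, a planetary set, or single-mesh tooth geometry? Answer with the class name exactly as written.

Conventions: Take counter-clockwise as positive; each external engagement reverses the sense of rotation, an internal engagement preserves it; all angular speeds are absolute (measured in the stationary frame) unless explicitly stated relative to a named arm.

fixed-axis compound train

topology: fixed-axis compound train — 6 meshes, A→G
classification: fixed-axis compound train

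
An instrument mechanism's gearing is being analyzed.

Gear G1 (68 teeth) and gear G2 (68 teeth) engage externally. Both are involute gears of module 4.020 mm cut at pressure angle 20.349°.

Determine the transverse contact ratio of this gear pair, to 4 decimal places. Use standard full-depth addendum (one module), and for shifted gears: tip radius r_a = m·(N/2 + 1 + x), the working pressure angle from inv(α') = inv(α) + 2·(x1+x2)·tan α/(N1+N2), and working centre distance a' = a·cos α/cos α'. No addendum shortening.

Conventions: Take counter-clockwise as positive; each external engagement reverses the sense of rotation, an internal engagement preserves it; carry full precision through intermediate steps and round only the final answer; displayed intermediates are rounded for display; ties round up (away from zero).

1.7833

class = single-mesh tooth geometry [involute pair 68T × 68T, m = 4.020]
base radii: r_b1 = 128.150059, r_b2 = 128.150059
tip radii: r_a1 = 140.700000, r_a2 = 140.700000
no profile shift: α' = α, a' = a
action lengths: √(r_a1²−r_b1²) = 58.086593, √(r_a2²−r_b2²) = 58.086593
base pitch p_b = π·m·cos α = 11.841038
CR = (58.086593 + 58.086593 − 273.360000·sin 20.34900°)/11.841038 = 1.783258
contact ratio ≈ 1.7833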